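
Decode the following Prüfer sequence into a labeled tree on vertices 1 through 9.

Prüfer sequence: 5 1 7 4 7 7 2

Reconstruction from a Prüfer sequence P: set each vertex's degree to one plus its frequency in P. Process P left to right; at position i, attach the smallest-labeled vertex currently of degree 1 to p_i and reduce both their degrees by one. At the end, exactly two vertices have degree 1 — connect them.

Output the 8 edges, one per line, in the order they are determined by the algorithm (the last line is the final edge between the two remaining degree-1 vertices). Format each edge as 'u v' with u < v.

Initial degrees: {1:2, 2:2, 3:1, 4:2, 5:2, 6:1, 7:4, 8:1, 9:1}
Step 1: smallest deg-1 vertex = 3, p_1 = 5. Add edge {3,5}. Now deg[3]=0, deg[5]=1.
Step 2: smallest deg-1 vertex = 5, p_2 = 1. Add edge {1,5}. Now deg[5]=0, deg[1]=1.
Step 3: smallest deg-1 vertex = 1, p_3 = 7. Add edge {1,7}. Now deg[1]=0, deg[7]=3.
Step 4: smallest deg-1 vertex = 6, p_4 = 4. Add edge {4,6}. Now deg[6]=0, deg[4]=1.
Step 5: smallest deg-1 vertex = 4, p_5 = 7. Add edge {4,7}. Now deg[4]=0, deg[7]=2.
Step 6: smallest deg-1 vertex = 8, p_6 = 7. Add edge {7,8}. Now deg[8]=0, deg[7]=1.
Step 7: smallest deg-1 vertex = 7, p_7 = 2. Add edge {2,7}. Now deg[7]=0, deg[2]=1.
Final: two remaining deg-1 vertices are 2, 9. Add edge {2,9}.

Answer: 3 5
1 5
1 7
4 6
4 7
7 8
2 7
2 9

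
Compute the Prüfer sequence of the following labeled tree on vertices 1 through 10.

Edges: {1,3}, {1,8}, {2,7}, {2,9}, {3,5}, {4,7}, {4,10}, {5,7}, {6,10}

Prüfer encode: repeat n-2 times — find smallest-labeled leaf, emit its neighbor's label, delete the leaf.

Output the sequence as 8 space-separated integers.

Step 1: leaves = {6,8,9}. Remove smallest leaf 6, emit neighbor 10.
Step 2: leaves = {8,9,10}. Remove smallest leaf 8, emit neighbor 1.
Step 3: leaves = {1,9,10}. Remove smallest leaf 1, emit neighbor 3.
Step 4: leaves = {3,9,10}. Remove smallest leaf 3, emit neighbor 5.
Step 5: leaves = {5,9,10}. Remove smallest leaf 5, emit neighbor 7.
Step 6: leaves = {9,10}. Remove smallest leaf 9, emit neighbor 2.
Step 7: leaves = {2,10}. Remove smallest leaf 2, emit neighbor 7.
Step 8: leaves = {7,10}. Remove smallest leaf 7, emit neighbor 4.
Done: 2 vertices remain (4, 10). Sequence = [10 1 3 5 7 2 7 4]

Answer: 10 1 3 5 7 2 7 4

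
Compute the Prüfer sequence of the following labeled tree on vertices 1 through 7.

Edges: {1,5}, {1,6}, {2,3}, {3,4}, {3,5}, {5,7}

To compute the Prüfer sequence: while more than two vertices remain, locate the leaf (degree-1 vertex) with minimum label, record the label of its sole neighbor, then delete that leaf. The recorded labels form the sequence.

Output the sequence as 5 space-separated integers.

Answer: 3 3 5 1 5

Derivation:
Step 1: leaves = {2,4,6,7}. Remove smallest leaf 2, emit neighbor 3.
Step 2: leaves = {4,6,7}. Remove smallest leaf 4, emit neighbor 3.
Step 3: leaves = {3,6,7}. Remove smallest leaf 3, emit neighbor 5.
Step 4: leaves = {6,7}. Remove smallest leaf 6, emit neighbor 1.
Step 5: leaves = {1,7}. Remove smallest leaf 1, emit neighbor 5.
Done: 2 vertices remain (5, 7). Sequence = [3 3 5 1 5]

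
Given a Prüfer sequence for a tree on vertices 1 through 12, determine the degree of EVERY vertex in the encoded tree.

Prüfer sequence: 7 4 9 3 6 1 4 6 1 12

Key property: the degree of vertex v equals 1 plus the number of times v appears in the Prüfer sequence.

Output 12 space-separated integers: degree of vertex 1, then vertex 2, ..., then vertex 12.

p_1 = 7: count[7] becomes 1
p_2 = 4: count[4] becomes 1
p_3 = 9: count[9] becomes 1
p_4 = 3: count[3] becomes 1
p_5 = 6: count[6] becomes 1
p_6 = 1: count[1] becomes 1
p_7 = 4: count[4] becomes 2
p_8 = 6: count[6] becomes 2
p_9 = 1: count[1] becomes 2
p_10 = 12: count[12] becomes 1
Degrees (1 + count): deg[1]=1+2=3, deg[2]=1+0=1, deg[3]=1+1=2, deg[4]=1+2=3, deg[5]=1+0=1, deg[6]=1+2=3, deg[7]=1+1=2, deg[8]=1+0=1, deg[9]=1+1=2, deg[10]=1+0=1, deg[11]=1+0=1, deg[12]=1+1=2

Answer: 3 1 2 3 1 3 2 1 2 1 1 2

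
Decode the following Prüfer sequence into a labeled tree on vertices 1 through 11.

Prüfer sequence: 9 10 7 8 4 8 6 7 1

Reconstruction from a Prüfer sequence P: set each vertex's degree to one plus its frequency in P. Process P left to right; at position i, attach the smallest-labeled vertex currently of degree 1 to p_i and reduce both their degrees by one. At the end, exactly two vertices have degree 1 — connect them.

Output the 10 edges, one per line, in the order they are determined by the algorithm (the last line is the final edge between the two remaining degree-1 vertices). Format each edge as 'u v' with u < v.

Answer: 2 9
3 10
5 7
8 9
4 10
4 8
6 8
6 7
1 7
1 11

Derivation:
Initial degrees: {1:2, 2:1, 3:1, 4:2, 5:1, 6:2, 7:3, 8:3, 9:2, 10:2, 11:1}
Step 1: smallest deg-1 vertex = 2, p_1 = 9. Add edge {2,9}. Now deg[2]=0, deg[9]=1.
Step 2: smallest deg-1 vertex = 3, p_2 = 10. Add edge {3,10}. Now deg[3]=0, deg[10]=1.
Step 3: smallest deg-1 vertex = 5, p_3 = 7. Add edge {5,7}. Now deg[5]=0, deg[7]=2.
Step 4: smallest deg-1 vertex = 9, p_4 = 8. Add edge {8,9}. Now deg[9]=0, deg[8]=2.
Step 5: smallest deg-1 vertex = 10, p_5 = 4. Add edge {4,10}. Now deg[10]=0, deg[4]=1.
Step 6: smallest deg-1 vertex = 4, p_6 = 8. Add edge {4,8}. Now deg[4]=0, deg[8]=1.
Step 7: smallest deg-1 vertex = 8, p_7 = 6. Add edge {6,8}. Now deg[8]=0, deg[6]=1.
Step 8: smallest deg-1 vertex = 6, p_8 = 7. Add edge {6,7}. Now deg[6]=0, deg[7]=1.
Step 9: smallest deg-1 vertex = 7, p_9 = 1. Add edge {1,7}. Now deg[7]=0, deg[1]=1.
Final: two remaining deg-1 vertices are 1, 11. Add edge {1,11}.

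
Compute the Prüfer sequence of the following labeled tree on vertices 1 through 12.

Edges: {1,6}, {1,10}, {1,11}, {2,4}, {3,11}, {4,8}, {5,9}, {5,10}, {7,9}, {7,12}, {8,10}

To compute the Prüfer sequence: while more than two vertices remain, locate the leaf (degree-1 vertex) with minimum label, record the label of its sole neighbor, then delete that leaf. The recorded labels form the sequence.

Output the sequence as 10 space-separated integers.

Answer: 4 11 8 1 10 1 10 5 9 7

Derivation:
Step 1: leaves = {2,3,6,12}. Remove smallest leaf 2, emit neighbor 4.
Step 2: leaves = {3,4,6,12}. Remove smallest leaf 3, emit neighbor 11.
Step 3: leaves = {4,6,11,12}. Remove smallest leaf 4, emit neighbor 8.
Step 4: leaves = {6,8,11,12}. Remove smallest leaf 6, emit neighbor 1.
Step 5: leaves = {8,11,12}. Remove smallest leaf 8, emit neighbor 10.
Step 6: leaves = {11,12}. Remove smallest leaf 11, emit neighbor 1.
Step 7: leaves = {1,12}. Remove smallest leaf 1, emit neighbor 10.
Step 8: leaves = {10,12}. Remove smallest leaf 10, emit neighbor 5.
Step 9: leaves = {5,12}. Remove smallest leaf 5, emit neighbor 9.
Step 10: leaves = {9,12}. Remove smallest leaf 9, emit neighbor 7.
Done: 2 vertices remain (7, 12). Sequence = [4 11 8 1 10 1 10 5 9 7]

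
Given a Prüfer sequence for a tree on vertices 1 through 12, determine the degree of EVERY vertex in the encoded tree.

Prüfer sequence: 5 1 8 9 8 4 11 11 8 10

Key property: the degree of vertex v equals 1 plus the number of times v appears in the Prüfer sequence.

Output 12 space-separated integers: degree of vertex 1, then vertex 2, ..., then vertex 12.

Answer: 2 1 1 2 2 1 1 4 2 2 3 1

Derivation:
p_1 = 5: count[5] becomes 1
p_2 = 1: count[1] becomes 1
p_3 = 8: count[8] becomes 1
p_4 = 9: count[9] becomes 1
p_5 = 8: count[8] becomes 2
p_6 = 4: count[4] becomes 1
p_7 = 11: count[11] becomes 1
p_8 = 11: count[11] becomes 2
p_9 = 8: count[8] becomes 3
p_10 = 10: count[10] becomes 1
Degrees (1 + count): deg[1]=1+1=2, deg[2]=1+0=1, deg[3]=1+0=1, deg[4]=1+1=2, deg[5]=1+1=2, deg[6]=1+0=1, deg[7]=1+0=1, deg[8]=1+3=4, deg[9]=1+1=2, deg[10]=1+1=2, deg[11]=1+2=3, deg[12]=1+0=1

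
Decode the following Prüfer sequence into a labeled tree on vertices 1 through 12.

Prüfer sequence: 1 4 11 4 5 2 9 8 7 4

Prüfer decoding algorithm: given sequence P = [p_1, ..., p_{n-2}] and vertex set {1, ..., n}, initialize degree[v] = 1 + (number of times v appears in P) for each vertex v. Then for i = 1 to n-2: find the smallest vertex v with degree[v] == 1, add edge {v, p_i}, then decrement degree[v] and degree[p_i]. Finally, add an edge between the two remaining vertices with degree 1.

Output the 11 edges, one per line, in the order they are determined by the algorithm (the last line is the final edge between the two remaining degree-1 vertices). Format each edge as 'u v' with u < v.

Initial degrees: {1:2, 2:2, 3:1, 4:4, 5:2, 6:1, 7:2, 8:2, 9:2, 10:1, 11:2, 12:1}
Step 1: smallest deg-1 vertex = 3, p_1 = 1. Add edge {1,3}. Now deg[3]=0, deg[1]=1.
Step 2: smallest deg-1 vertex = 1, p_2 = 4. Add edge {1,4}. Now deg[1]=0, deg[4]=3.
Step 3: smallest deg-1 vertex = 6, p_3 = 11. Add edge {6,11}. Now deg[6]=0, deg[11]=1.
Step 4: smallest deg-1 vertex = 10, p_4 = 4. Add edge {4,10}. Now deg[10]=0, deg[4]=2.
Step 5: smallest deg-1 vertex = 11, p_5 = 5. Add edge {5,11}. Now deg[11]=0, deg[5]=1.
Step 6: smallest deg-1 vertex = 5, p_6 = 2. Add edge {2,5}. Now deg[5]=0, deg[2]=1.
Step 7: smallest deg-1 vertex = 2, p_7 = 9. Add edge {2,9}. Now deg[2]=0, deg[9]=1.
Step 8: smallest deg-1 vertex = 9, p_8 = 8. Add edge {8,9}. Now deg[9]=0, deg[8]=1.
Step 9: smallest deg-1 vertex = 8, p_9 = 7. Add edge {7,8}. Now deg[8]=0, deg[7]=1.
Step 10: smallest deg-1 vertex = 7, p_10 = 4. Add edge {4,7}. Now deg[7]=0, deg[4]=1.
Final: two remaining deg-1 vertices are 4, 12. Add edge {4,12}.

Answer: 1 3
1 4
6 11
4 10
5 11
2 5
2 9
8 9
7 8
4 7
4 12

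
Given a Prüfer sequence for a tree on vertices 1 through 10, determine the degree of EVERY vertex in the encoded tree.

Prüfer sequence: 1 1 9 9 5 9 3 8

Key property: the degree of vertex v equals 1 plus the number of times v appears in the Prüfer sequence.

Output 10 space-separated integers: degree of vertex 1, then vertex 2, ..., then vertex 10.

p_1 = 1: count[1] becomes 1
p_2 = 1: count[1] becomes 2
p_3 = 9: count[9] becomes 1
p_4 = 9: count[9] becomes 2
p_5 = 5: count[5] becomes 1
p_6 = 9: count[9] becomes 3
p_7 = 3: count[3] becomes 1
p_8 = 8: count[8] becomes 1
Degrees (1 + count): deg[1]=1+2=3, deg[2]=1+0=1, deg[3]=1+1=2, deg[4]=1+0=1, deg[5]=1+1=2, deg[6]=1+0=1, deg[7]=1+0=1, deg[8]=1+1=2, deg[9]=1+3=4, deg[10]=1+0=1

Answer: 3 1 2 1 2 1 1 2 4 1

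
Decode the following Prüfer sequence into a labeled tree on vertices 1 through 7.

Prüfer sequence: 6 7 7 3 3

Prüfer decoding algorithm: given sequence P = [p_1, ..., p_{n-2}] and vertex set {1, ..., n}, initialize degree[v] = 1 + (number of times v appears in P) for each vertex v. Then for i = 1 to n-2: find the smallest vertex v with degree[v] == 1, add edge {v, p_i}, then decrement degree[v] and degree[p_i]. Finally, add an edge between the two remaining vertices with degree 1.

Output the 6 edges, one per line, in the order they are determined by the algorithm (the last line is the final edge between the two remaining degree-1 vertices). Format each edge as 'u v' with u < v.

Initial degrees: {1:1, 2:1, 3:3, 4:1, 5:1, 6:2, 7:3}
Step 1: smallest deg-1 vertex = 1, p_1 = 6. Add edge {1,6}. Now deg[1]=0, deg[6]=1.
Step 2: smallest deg-1 vertex = 2, p_2 = 7. Add edge {2,7}. Now deg[2]=0, deg[7]=2.
Step 3: smallest deg-1 vertex = 4, p_3 = 7. Add edge {4,7}. Now deg[4]=0, deg[7]=1.
Step 4: smallest deg-1 vertex = 5, p_4 = 3. Add edge {3,5}. Now deg[5]=0, deg[3]=2.
Step 5: smallest deg-1 vertex = 6, p_5 = 3. Add edge {3,6}. Now deg[6]=0, deg[3]=1.
Final: two remaining deg-1 vertices are 3, 7. Add edge {3,7}.

Answer: 1 6
2 7
4 7
3 5
3 6
3 7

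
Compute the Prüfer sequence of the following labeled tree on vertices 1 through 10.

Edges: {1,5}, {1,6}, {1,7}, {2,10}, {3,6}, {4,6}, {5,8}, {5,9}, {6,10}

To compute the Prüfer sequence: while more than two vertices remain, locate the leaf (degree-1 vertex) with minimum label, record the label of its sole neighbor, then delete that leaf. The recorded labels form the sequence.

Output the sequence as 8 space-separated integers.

Answer: 10 6 6 1 5 5 1 6

Derivation:
Step 1: leaves = {2,3,4,7,8,9}. Remove smallest leaf 2, emit neighbor 10.
Step 2: leaves = {3,4,7,8,9,10}. Remove smallest leaf 3, emit neighbor 6.
Step 3: leaves = {4,7,8,9,10}. Remove smallest leaf 4, emit neighbor 6.
Step 4: leaves = {7,8,9,10}. Remove smallest leaf 7, emit neighbor 1.
Step 5: leaves = {8,9,10}. Remove smallest leaf 8, emit neighbor 5.
Step 6: leaves = {9,10}. Remove smallest leaf 9, emit neighbor 5.
Step 7: leaves = {5,10}. Remove smallest leaf 5, emit neighbor 1.
Step 8: leaves = {1,10}. Remove smallest leaf 1, emit neighbor 6.
Done: 2 vertices remain (6, 10). Sequence = [10 6 6 1 5 5 1 6]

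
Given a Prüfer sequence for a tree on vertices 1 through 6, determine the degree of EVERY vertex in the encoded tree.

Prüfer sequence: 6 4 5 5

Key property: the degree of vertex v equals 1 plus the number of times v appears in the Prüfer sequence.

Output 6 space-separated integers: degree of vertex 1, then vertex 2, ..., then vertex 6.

Answer: 1 1 1 2 3 2

Derivation:
p_1 = 6: count[6] becomes 1
p_2 = 4: count[4] becomes 1
p_3 = 5: count[5] becomes 1
p_4 = 5: count[5] becomes 2
Degrees (1 + count): deg[1]=1+0=1, deg[2]=1+0=1, deg[3]=1+0=1, deg[4]=1+1=2, deg[5]=1+2=3, deg[6]=1+1=2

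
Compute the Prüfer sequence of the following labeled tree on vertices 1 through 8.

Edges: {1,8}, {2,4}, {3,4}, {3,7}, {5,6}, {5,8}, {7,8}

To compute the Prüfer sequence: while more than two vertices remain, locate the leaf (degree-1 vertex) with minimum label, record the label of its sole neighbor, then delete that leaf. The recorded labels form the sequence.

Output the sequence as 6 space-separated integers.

Answer: 8 4 3 7 5 8

Derivation:
Step 1: leaves = {1,2,6}. Remove smallest leaf 1, emit neighbor 8.
Step 2: leaves = {2,6}. Remove smallest leaf 2, emit neighbor 4.
Step 3: leaves = {4,6}. Remove smallest leaf 4, emit neighbor 3.
Step 4: leaves = {3,6}. Remove smallest leaf 3, emit neighbor 7.
Step 5: leaves = {6,7}. Remove smallest leaf 6, emit neighbor 5.
Step 6: leaves = {5,7}. Remove smallest leaf 5, emit neighbor 8.
Done: 2 vertices remain (7, 8). Sequence = [8 4 3 7 5 8]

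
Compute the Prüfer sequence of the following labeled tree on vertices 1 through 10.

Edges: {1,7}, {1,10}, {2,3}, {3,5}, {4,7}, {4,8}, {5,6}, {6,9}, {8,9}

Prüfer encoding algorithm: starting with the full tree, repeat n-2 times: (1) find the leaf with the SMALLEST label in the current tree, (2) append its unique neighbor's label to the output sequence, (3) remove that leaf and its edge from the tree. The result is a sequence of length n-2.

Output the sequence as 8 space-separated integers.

Answer: 3 5 6 9 8 4 7 1

Derivation:
Step 1: leaves = {2,10}. Remove smallest leaf 2, emit neighbor 3.
Step 2: leaves = {3,10}. Remove smallest leaf 3, emit neighbor 5.
Step 3: leaves = {5,10}. Remove smallest leaf 5, emit neighbor 6.
Step 4: leaves = {6,10}. Remove smallest leaf 6, emit neighbor 9.
Step 5: leaves = {9,10}. Remove smallest leaf 9, emit neighbor 8.
Step 6: leaves = {8,10}. Remove smallest leaf 8, emit neighbor 4.
Step 7: leaves = {4,10}. Remove smallest leaf 4, emit neighbor 7.
Step 8: leaves = {7,10}. Remove smallest leaf 7, emit neighbor 1.
Done: 2 vertices remain (1, 10). Sequence = [3 5 6 9 8 4 7 1]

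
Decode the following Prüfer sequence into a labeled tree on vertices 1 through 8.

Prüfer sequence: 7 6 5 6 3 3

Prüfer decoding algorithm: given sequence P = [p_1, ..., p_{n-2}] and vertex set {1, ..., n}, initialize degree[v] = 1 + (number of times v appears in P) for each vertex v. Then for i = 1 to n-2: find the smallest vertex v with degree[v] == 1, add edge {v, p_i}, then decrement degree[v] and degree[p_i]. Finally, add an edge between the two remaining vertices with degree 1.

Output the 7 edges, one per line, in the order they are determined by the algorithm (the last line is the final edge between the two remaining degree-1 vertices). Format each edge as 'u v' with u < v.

Initial degrees: {1:1, 2:1, 3:3, 4:1, 5:2, 6:3, 7:2, 8:1}
Step 1: smallest deg-1 vertex = 1, p_1 = 7. Add edge {1,7}. Now deg[1]=0, deg[7]=1.
Step 2: smallest deg-1 vertex = 2, p_2 = 6. Add edge {2,6}. Now deg[2]=0, deg[6]=2.
Step 3: smallest deg-1 vertex = 4, p_3 = 5. Add edge {4,5}. Now deg[4]=0, deg[5]=1.
Step 4: smallest deg-1 vertex = 5, p_4 = 6. Add edge {5,6}. Now deg[5]=0, deg[6]=1.
Step 5: smallest deg-1 vertex = 6, p_5 = 3. Add edge {3,6}. Now deg[6]=0, deg[3]=2.
Step 6: smallest deg-1 vertex = 7, p_6 = 3. Add edge {3,7}. Now deg[7]=0, deg[3]=1.
Final: two remaining deg-1 vertices are 3, 8. Add edge {3,8}.

Answer: 1 7
2 6
4 5
5 6
3 6
3 7
3 8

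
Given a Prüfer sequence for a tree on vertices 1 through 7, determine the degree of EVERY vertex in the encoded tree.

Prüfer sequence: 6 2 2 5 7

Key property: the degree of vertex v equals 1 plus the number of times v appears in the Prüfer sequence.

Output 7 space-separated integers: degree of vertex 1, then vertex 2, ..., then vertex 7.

p_1 = 6: count[6] becomes 1
p_2 = 2: count[2] becomes 1
p_3 = 2: count[2] becomes 2
p_4 = 5: count[5] becomes 1
p_5 = 7: count[7] becomes 1
Degrees (1 + count): deg[1]=1+0=1, deg[2]=1+2=3, deg[3]=1+0=1, deg[4]=1+0=1, deg[5]=1+1=2, deg[6]=1+1=2, deg[7]=1+1=2

Answer: 1 3 1 1 2 2 2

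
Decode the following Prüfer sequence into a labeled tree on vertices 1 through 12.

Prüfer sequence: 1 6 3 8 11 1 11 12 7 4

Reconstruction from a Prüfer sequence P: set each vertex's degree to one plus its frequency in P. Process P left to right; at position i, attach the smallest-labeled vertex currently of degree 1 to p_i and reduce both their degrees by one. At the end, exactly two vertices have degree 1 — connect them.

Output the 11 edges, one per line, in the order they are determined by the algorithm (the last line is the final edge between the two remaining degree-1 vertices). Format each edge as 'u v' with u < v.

Answer: 1 2
5 6
3 6
3 8
8 11
1 9
1 11
10 12
7 11
4 7
4 12

Derivation:
Initial degrees: {1:3, 2:1, 3:2, 4:2, 5:1, 6:2, 7:2, 8:2, 9:1, 10:1, 11:3, 12:2}
Step 1: smallest deg-1 vertex = 2, p_1 = 1. Add edge {1,2}. Now deg[2]=0, deg[1]=2.
Step 2: smallest deg-1 vertex = 5, p_2 = 6. Add edge {5,6}. Now deg[5]=0, deg[6]=1.
Step 3: smallest deg-1 vertex = 6, p_3 = 3. Add edge {3,6}. Now deg[6]=0, deg[3]=1.
Step 4: smallest deg-1 vertex = 3, p_4 = 8. Add edge {3,8}. Now deg[3]=0, deg[8]=1.
Step 5: smallest deg-1 vertex = 8, p_5 = 11. Add edge {8,11}. Now deg[8]=0, deg[11]=2.
Step 6: smallest deg-1 vertex = 9, p_6 = 1. Add edge {1,9}. Now deg[9]=0, deg[1]=1.
Step 7: smallest deg-1 vertex = 1, p_7 = 11. Add edge {1,11}. Now deg[1]=0, deg[11]=1.
Step 8: smallest deg-1 vertex = 10, p_8 = 12. Add edge {10,12}. Now deg[10]=0, deg[12]=1.
Step 9: smallest deg-1 vertex = 11, p_9 = 7. Add edge {7,11}. Now deg[11]=0, deg[7]=1.
Step 10: smallest deg-1 vertex = 7, p_10 = 4. Add edge {4,7}. Now deg[7]=0, deg[4]=1.
Final: two remaining deg-1 vertices are 4, 12. Add edge {4,12}.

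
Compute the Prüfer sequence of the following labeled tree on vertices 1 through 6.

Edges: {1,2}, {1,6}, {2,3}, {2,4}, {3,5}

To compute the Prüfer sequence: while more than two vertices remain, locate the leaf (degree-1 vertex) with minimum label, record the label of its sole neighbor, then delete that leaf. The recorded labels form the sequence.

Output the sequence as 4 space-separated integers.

Step 1: leaves = {4,5,6}. Remove smallest leaf 4, emit neighbor 2.
Step 2: leaves = {5,6}. Remove smallest leaf 5, emit neighbor 3.
Step 3: leaves = {3,6}. Remove smallest leaf 3, emit neighbor 2.
Step 4: leaves = {2,6}. Remove smallest leaf 2, emit neighbor 1.
Done: 2 vertices remain (1, 6). Sequence = [2 3 2 1]

Answer: 2 3 2 1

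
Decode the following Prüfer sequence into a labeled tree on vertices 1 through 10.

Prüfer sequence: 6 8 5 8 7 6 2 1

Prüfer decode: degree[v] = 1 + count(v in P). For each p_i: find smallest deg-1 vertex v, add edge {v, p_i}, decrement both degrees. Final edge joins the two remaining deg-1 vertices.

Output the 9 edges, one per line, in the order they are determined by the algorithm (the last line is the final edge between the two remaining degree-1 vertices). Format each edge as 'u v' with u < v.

Initial degrees: {1:2, 2:2, 3:1, 4:1, 5:2, 6:3, 7:2, 8:3, 9:1, 10:1}
Step 1: smallest deg-1 vertex = 3, p_1 = 6. Add edge {3,6}. Now deg[3]=0, deg[6]=2.
Step 2: smallest deg-1 vertex = 4, p_2 = 8. Add edge {4,8}. Now deg[4]=0, deg[8]=2.
Step 3: smallest deg-1 vertex = 9, p_3 = 5. Add edge {5,9}. Now deg[9]=0, deg[5]=1.
Step 4: smallest deg-1 vertex = 5, p_4 = 8. Add edge {5,8}. Now deg[5]=0, deg[8]=1.
Step 5: smallest deg-1 vertex = 8, p_5 = 7. Add edge {7,8}. Now deg[8]=0, deg[7]=1.
Step 6: smallest deg-1 vertex = 7, p_6 = 6. Add edge {6,7}. Now deg[7]=0, deg[6]=1.
Step 7: smallest deg-1 vertex = 6, p_7 = 2. Add edge {2,6}. Now deg[6]=0, deg[2]=1.
Step 8: smallest deg-1 vertex = 2, p_8 = 1. Add edge {1,2}. Now deg[2]=0, deg[1]=1.
Final: two remaining deg-1 vertices are 1, 10. Add edge {1,10}.

Answer: 3 6
4 8
5 9
5 8
7 8
6 7
2 6
1 2
1 10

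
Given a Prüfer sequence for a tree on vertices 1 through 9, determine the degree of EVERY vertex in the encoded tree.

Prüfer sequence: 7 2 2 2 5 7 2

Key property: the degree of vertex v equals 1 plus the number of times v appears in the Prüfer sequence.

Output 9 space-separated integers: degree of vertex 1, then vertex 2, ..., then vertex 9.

p_1 = 7: count[7] becomes 1
p_2 = 2: count[2] becomes 1
p_3 = 2: count[2] becomes 2
p_4 = 2: count[2] becomes 3
p_5 = 5: count[5] becomes 1
p_6 = 7: count[7] becomes 2
p_7 = 2: count[2] becomes 4
Degrees (1 + count): deg[1]=1+0=1, deg[2]=1+4=5, deg[3]=1+0=1, deg[4]=1+0=1, deg[5]=1+1=2, deg[6]=1+0=1, deg[7]=1+2=3, deg[8]=1+0=1, deg[9]=1+0=1

Answer: 1 5 1 1 2 1 3 1 1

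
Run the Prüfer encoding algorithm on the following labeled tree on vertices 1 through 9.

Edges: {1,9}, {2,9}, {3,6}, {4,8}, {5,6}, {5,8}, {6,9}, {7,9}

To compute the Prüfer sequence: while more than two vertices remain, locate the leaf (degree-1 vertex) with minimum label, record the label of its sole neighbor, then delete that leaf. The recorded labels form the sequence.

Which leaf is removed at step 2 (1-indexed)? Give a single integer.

Step 1: current leaves = {1,2,3,4,7}. Remove leaf 1 (neighbor: 9).
Step 2: current leaves = {2,3,4,7}. Remove leaf 2 (neighbor: 9).

Answer: 2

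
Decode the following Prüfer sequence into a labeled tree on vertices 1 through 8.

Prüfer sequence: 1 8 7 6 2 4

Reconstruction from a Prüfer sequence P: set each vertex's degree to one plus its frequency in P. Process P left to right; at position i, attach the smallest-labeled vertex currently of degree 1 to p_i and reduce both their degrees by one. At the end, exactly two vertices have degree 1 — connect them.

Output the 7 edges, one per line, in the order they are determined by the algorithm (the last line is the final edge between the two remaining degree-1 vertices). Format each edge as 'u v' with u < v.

Answer: 1 3
1 8
5 7
6 7
2 6
2 4
4 8

Derivation:
Initial degrees: {1:2, 2:2, 3:1, 4:2, 5:1, 6:2, 7:2, 8:2}
Step 1: smallest deg-1 vertex = 3, p_1 = 1. Add edge {1,3}. Now deg[3]=0, deg[1]=1.
Step 2: smallest deg-1 vertex = 1, p_2 = 8. Add edge {1,8}. Now deg[1]=0, deg[8]=1.
Step 3: smallest deg-1 vertex = 5, p_3 = 7. Add edge {5,7}. Now deg[5]=0, deg[7]=1.
Step 4: smallest deg-1 vertex = 7, p_4 = 6. Add edge {6,7}. Now deg[7]=0, deg[6]=1.
Step 5: smallest deg-1 vertex = 6, p_5 = 2. Add edge {2,6}. Now deg[6]=0, deg[2]=1.
Step 6: smallest deg-1 vertex = 2, p_6 = 4. Add edge {2,4}. Now deg[2]=0, deg[4]=1.
Final: two remaining deg-1 vertices are 4, 8. Add edge {4,8}.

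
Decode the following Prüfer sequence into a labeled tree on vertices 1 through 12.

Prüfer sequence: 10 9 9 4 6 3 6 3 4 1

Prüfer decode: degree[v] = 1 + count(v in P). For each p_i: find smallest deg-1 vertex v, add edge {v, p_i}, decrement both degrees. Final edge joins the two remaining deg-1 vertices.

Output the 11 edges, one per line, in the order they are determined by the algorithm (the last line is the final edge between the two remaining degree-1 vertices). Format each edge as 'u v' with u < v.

Initial degrees: {1:2, 2:1, 3:3, 4:3, 5:1, 6:3, 7:1, 8:1, 9:3, 10:2, 11:1, 12:1}
Step 1: smallest deg-1 vertex = 2, p_1 = 10. Add edge {2,10}. Now deg[2]=0, deg[10]=1.
Step 2: smallest deg-1 vertex = 5, p_2 = 9. Add edge {5,9}. Now deg[5]=0, deg[9]=2.
Step 3: smallest deg-1 vertex = 7, p_3 = 9. Add edge {7,9}. Now deg[7]=0, deg[9]=1.
Step 4: smallest deg-1 vertex = 8, p_4 = 4. Add edge {4,8}. Now deg[8]=0, deg[4]=2.
Step 5: smallest deg-1 vertex = 9, p_5 = 6. Add edge {6,9}. Now deg[9]=0, deg[6]=2.
Step 6: smallest deg-1 vertex = 10, p_6 = 3. Add edge {3,10}. Now deg[10]=0, deg[3]=2.
Step 7: smallest deg-1 vertex = 11, p_7 = 6. Add edge {6,11}. Now deg[11]=0, deg[6]=1.
Step 8: smallest deg-1 vertex = 6, p_8 = 3. Add edge {3,6}. Now deg[6]=0, deg[3]=1.
Step 9: smallest deg-1 vertex = 3, p_9 = 4. Add edge {3,4}. Now deg[3]=0, deg[4]=1.
Step 10: smallest deg-1 vertex = 4, p_10 = 1. Add edge {1,4}. Now deg[4]=0, deg[1]=1.
Final: two remaining deg-1 vertices are 1, 12. Add edge {1,12}.

Answer: 2 10
5 9
7 9
4 8
6 9
3 10
6 11
3 6
3 4
1 4
1 12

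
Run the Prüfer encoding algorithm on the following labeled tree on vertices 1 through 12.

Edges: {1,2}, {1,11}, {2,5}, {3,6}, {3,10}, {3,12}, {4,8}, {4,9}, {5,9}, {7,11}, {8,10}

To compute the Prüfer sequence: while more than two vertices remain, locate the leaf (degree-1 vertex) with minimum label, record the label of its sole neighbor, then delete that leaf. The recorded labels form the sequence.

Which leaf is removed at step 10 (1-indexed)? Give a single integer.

Step 1: current leaves = {6,7,12}. Remove leaf 6 (neighbor: 3).
Step 2: current leaves = {7,12}. Remove leaf 7 (neighbor: 11).
Step 3: current leaves = {11,12}. Remove leaf 11 (neighbor: 1).
Step 4: current leaves = {1,12}. Remove leaf 1 (neighbor: 2).
Step 5: current leaves = {2,12}. Remove leaf 2 (neighbor: 5).
Step 6: current leaves = {5,12}. Remove leaf 5 (neighbor: 9).
Step 7: current leaves = {9,12}. Remove leaf 9 (neighbor: 4).
Step 8: current leaves = {4,12}. Remove leaf 4 (neighbor: 8).
Step 9: current leaves = {8,12}. Remove leaf 8 (neighbor: 10).
Step 10: current leaves = {10,12}. Remove leaf 10 (neighbor: 3).

Answer: 10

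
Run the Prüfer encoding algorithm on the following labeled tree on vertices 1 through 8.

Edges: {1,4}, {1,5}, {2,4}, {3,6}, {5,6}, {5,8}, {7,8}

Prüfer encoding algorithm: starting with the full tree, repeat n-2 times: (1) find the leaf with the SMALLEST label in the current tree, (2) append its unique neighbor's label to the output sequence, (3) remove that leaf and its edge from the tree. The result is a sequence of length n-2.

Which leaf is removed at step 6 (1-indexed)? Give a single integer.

Step 1: current leaves = {2,3,7}. Remove leaf 2 (neighbor: 4).
Step 2: current leaves = {3,4,7}. Remove leaf 3 (neighbor: 6).
Step 3: current leaves = {4,6,7}. Remove leaf 4 (neighbor: 1).
Step 4: current leaves = {1,6,7}. Remove leaf 1 (neighbor: 5).
Step 5: current leaves = {6,7}. Remove leaf 6 (neighbor: 5).
Step 6: current leaves = {5,7}. Remove leaf 5 (neighbor: 8).

Answer: 5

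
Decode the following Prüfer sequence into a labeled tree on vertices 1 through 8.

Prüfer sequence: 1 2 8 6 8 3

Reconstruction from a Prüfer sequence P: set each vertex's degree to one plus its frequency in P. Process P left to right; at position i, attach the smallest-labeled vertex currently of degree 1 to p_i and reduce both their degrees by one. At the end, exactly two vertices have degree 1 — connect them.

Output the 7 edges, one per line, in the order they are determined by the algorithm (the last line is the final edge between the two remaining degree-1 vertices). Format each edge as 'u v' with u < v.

Initial degrees: {1:2, 2:2, 3:2, 4:1, 5:1, 6:2, 7:1, 8:3}
Step 1: smallest deg-1 vertex = 4, p_1 = 1. Add edge {1,4}. Now deg[4]=0, deg[1]=1.
Step 2: smallest deg-1 vertex = 1, p_2 = 2. Add edge {1,2}. Now deg[1]=0, deg[2]=1.
Step 3: smallest deg-1 vertex = 2, p_3 = 8. Add edge {2,8}. Now deg[2]=0, deg[8]=2.
Step 4: smallest deg-1 vertex = 5, p_4 = 6. Add edge {5,6}. Now deg[5]=0, deg[6]=1.
Step 5: smallest deg-1 vertex = 6, p_5 = 8. Add edge {6,8}. Now deg[6]=0, deg[8]=1.
Step 6: smallest deg-1 vertex = 7, p_6 = 3. Add edge {3,7}. Now deg[7]=0, deg[3]=1.
Final: two remaining deg-1 vertices are 3, 8. Add edge {3,8}.

Answer: 1 4
1 2
2 8
5 6
6 8
3 7
3 8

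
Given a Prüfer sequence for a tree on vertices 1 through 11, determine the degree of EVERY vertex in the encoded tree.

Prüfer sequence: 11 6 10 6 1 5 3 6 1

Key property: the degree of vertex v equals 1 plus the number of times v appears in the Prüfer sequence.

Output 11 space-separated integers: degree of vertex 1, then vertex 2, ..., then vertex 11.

Answer: 3 1 2 1 2 4 1 1 1 2 2

Derivation:
p_1 = 11: count[11] becomes 1
p_2 = 6: count[6] becomes 1
p_3 = 10: count[10] becomes 1
p_4 = 6: count[6] becomes 2
p_5 = 1: count[1] becomes 1
p_6 = 5: count[5] becomes 1
p_7 = 3: count[3] becomes 1
p_8 = 6: count[6] becomes 3
p_9 = 1: count[1] becomes 2
Degrees (1 + count): deg[1]=1+2=3, deg[2]=1+0=1, deg[3]=1+1=2, deg[4]=1+0=1, deg[5]=1+1=2, deg[6]=1+3=4, deg[7]=1+0=1, deg[8]=1+0=1, deg[9]=1+0=1, deg[10]=1+1=2, deg[11]=1+1=2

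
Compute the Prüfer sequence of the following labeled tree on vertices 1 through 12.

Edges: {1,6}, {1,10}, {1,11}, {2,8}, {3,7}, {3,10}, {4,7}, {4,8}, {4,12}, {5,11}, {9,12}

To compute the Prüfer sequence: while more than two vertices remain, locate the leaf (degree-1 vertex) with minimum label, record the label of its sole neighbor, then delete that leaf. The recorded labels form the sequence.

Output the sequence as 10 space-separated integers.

Step 1: leaves = {2,5,6,9}. Remove smallest leaf 2, emit neighbor 8.
Step 2: leaves = {5,6,8,9}. Remove smallest leaf 5, emit neighbor 11.
Step 3: leaves = {6,8,9,11}. Remove smallest leaf 6, emit neighbor 1.
Step 4: leaves = {8,9,11}. Remove smallest leaf 8, emit neighbor 4.
Step 5: leaves = {9,11}. Remove smallest leaf 9, emit neighbor 12.
Step 6: leaves = {11,12}. Remove smallest leaf 11, emit neighbor 1.
Step 7: leaves = {1,12}. Remove smallest leaf 1, emit neighbor 10.
Step 8: leaves = {10,12}. Remove smallest leaf 10, emit neighbor 3.
Step 9: leaves = {3,12}. Remove smallest leaf 3, emit neighbor 7.
Step 10: leaves = {7,12}. Remove smallest leaf 7, emit neighbor 4.
Done: 2 vertices remain (4, 12). Sequence = [8 11 1 4 12 1 10 3 7 4]

Answer: 8 11 1 4 12 1 10 3 7 4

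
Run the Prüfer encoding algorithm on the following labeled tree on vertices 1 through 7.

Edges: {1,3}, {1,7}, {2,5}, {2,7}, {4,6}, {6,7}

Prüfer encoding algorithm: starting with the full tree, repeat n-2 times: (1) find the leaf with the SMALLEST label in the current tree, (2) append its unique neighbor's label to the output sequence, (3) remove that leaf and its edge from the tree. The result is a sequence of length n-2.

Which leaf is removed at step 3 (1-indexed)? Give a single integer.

Step 1: current leaves = {3,4,5}. Remove leaf 3 (neighbor: 1).
Step 2: current leaves = {1,4,5}. Remove leaf 1 (neighbor: 7).
Step 3: current leaves = {4,5}. Remove leaf 4 (neighbor: 6).

Answer: 4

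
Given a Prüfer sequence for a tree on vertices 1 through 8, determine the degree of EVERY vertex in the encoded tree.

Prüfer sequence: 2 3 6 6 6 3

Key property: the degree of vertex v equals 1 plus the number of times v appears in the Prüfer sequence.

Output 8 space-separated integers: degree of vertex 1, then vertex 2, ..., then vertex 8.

Answer: 1 2 3 1 1 4 1 1

Derivation:
p_1 = 2: count[2] becomes 1
p_2 = 3: count[3] becomes 1
p_3 = 6: count[6] becomes 1
p_4 = 6: count[6] becomes 2
p_5 = 6: count[6] becomes 3
p_6 = 3: count[3] becomes 2
Degrees (1 + count): deg[1]=1+0=1, deg[2]=1+1=2, deg[3]=1+2=3, deg[4]=1+0=1, deg[5]=1+0=1, deg[6]=1+3=4, deg[7]=1+0=1, deg[8]=1+0=1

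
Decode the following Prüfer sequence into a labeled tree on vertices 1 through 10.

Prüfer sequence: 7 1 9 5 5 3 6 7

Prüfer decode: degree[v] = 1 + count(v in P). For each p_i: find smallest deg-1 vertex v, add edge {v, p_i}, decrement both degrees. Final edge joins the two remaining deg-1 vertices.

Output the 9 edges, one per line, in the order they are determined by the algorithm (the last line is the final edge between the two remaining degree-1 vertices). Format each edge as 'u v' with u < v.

Answer: 2 7
1 4
1 9
5 8
5 9
3 5
3 6
6 7
7 10

Derivation:
Initial degrees: {1:2, 2:1, 3:2, 4:1, 5:3, 6:2, 7:3, 8:1, 9:2, 10:1}
Step 1: smallest deg-1 vertex = 2, p_1 = 7. Add edge {2,7}. Now deg[2]=0, deg[7]=2.
Step 2: smallest deg-1 vertex = 4, p_2 = 1. Add edge {1,4}. Now deg[4]=0, deg[1]=1.
Step 3: smallest deg-1 vertex = 1, p_3 = 9. Add edge {1,9}. Now deg[1]=0, deg[9]=1.
Step 4: smallest deg-1 vertex = 8, p_4 = 5. Add edge {5,8}. Now deg[8]=0, deg[5]=2.
Step 5: smallest deg-1 vertex = 9, p_5 = 5. Add edge {5,9}. Now deg[9]=0, deg[5]=1.
Step 6: smallest deg-1 vertex = 5, p_6 = 3. Add edge {3,5}. Now deg[5]=0, deg[3]=1.
Step 7: smallest deg-1 vertex = 3, p_7 = 6. Add edge {3,6}. Now deg[3]=0, deg[6]=1.
Step 8: smallest deg-1 vertex = 6, p_8 = 7. Add edge {6,7}. Now deg[6]=0, deg[7]=1.
Final: two remaining deg-1 vertices are 7, 10. Add edge {7,10}.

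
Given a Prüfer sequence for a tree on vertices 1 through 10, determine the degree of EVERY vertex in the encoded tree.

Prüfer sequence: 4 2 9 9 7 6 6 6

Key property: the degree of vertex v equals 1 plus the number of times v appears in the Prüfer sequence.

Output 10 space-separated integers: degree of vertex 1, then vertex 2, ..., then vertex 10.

p_1 = 4: count[4] becomes 1
p_2 = 2: count[2] becomes 1
p_3 = 9: count[9] becomes 1
p_4 = 9: count[9] becomes 2
p_5 = 7: count[7] becomes 1
p_6 = 6: count[6] becomes 1
p_7 = 6: count[6] becomes 2
p_8 = 6: count[6] becomes 3
Degrees (1 + count): deg[1]=1+0=1, deg[2]=1+1=2, deg[3]=1+0=1, deg[4]=1+1=2, deg[5]=1+0=1, deg[6]=1+3=4, deg[7]=1+1=2, deg[8]=1+0=1, deg[9]=1+2=3, deg[10]=1+0=1

Answer: 1 2 1 2 1 4 2 1 3 1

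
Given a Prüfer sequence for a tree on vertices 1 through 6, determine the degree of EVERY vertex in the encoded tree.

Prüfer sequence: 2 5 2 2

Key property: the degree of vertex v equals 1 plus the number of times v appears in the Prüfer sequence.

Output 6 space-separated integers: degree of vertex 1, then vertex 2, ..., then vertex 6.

Answer: 1 4 1 1 2 1

Derivation:
p_1 = 2: count[2] becomes 1
p_2 = 5: count[5] becomes 1
p_3 = 2: count[2] becomes 2
p_4 = 2: count[2] becomes 3
Degrees (1 + count): deg[1]=1+0=1, deg[2]=1+3=4, deg[3]=1+0=1, deg[4]=1+0=1, deg[5]=1+1=2, deg[6]=1+0=1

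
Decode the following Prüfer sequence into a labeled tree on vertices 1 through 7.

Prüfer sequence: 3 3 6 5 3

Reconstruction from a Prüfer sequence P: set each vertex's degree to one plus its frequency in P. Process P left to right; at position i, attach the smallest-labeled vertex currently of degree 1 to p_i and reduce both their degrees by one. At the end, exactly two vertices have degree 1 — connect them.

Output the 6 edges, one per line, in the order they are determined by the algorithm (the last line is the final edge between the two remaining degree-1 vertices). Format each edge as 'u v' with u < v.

Initial degrees: {1:1, 2:1, 3:4, 4:1, 5:2, 6:2, 7:1}
Step 1: smallest deg-1 vertex = 1, p_1 = 3. Add edge {1,3}. Now deg[1]=0, deg[3]=3.
Step 2: smallest deg-1 vertex = 2, p_2 = 3. Add edge {2,3}. Now deg[2]=0, deg[3]=2.
Step 3: smallest deg-1 vertex = 4, p_3 = 6. Add edge {4,6}. Now deg[4]=0, deg[6]=1.
Step 4: smallest deg-1 vertex = 6, p_4 = 5. Add edge {5,6}. Now deg[6]=0, deg[5]=1.
Step 5: smallest deg-1 vertex = 5, p_5 = 3. Add edge {3,5}. Now deg[5]=0, deg[3]=1.
Final: two remaining deg-1 vertices are 3, 7. Add edge {3,7}.

Answer: 1 3
2 3
4 6
5 6
3 5
3 7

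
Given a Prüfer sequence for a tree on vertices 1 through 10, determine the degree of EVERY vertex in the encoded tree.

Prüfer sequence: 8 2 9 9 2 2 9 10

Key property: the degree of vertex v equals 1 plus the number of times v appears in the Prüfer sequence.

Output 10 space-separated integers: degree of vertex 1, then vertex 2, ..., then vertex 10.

p_1 = 8: count[8] becomes 1
p_2 = 2: count[2] becomes 1
p_3 = 9: count[9] becomes 1
p_4 = 9: count[9] becomes 2
p_5 = 2: count[2] becomes 2
p_6 = 2: count[2] becomes 3
p_7 = 9: count[9] becomes 3
p_8 = 10: count[10] becomes 1
Degrees (1 + count): deg[1]=1+0=1, deg[2]=1+3=4, deg[3]=1+0=1, deg[4]=1+0=1, deg[5]=1+0=1, deg[6]=1+0=1, deg[7]=1+0=1, deg[8]=1+1=2, deg[9]=1+3=4, deg[10]=1+1=2

Answer: 1 4 1 1 1 1 1 2 4 2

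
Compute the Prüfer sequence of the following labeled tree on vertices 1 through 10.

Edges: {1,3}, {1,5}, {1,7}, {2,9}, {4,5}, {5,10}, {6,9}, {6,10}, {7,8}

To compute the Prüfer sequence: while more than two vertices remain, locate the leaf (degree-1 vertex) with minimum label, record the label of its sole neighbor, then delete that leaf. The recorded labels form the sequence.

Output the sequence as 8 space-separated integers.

Step 1: leaves = {2,3,4,8}. Remove smallest leaf 2, emit neighbor 9.
Step 2: leaves = {3,4,8,9}. Remove smallest leaf 3, emit neighbor 1.
Step 3: leaves = {4,8,9}. Remove smallest leaf 4, emit neighbor 5.
Step 4: leaves = {8,9}. Remove smallest leaf 8, emit neighbor 7.
Step 5: leaves = {7,9}. Remove smallest leaf 7, emit neighbor 1.
Step 6: leaves = {1,9}. Remove smallest leaf 1, emit neighbor 5.
Step 7: leaves = {5,9}. Remove smallest leaf 5, emit neighbor 10.
Step 8: leaves = {9,10}. Remove smallest leaf 9, emit neighbor 6.
Done: 2 vertices remain (6, 10). Sequence = [9 1 5 7 1 5 10 6]

Answer: 9 1 5 7 1 5 10 6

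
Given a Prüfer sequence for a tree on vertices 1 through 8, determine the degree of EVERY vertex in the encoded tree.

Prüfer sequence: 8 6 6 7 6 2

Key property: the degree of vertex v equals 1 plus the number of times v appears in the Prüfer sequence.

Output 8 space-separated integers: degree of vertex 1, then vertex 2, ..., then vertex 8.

Answer: 1 2 1 1 1 4 2 2

Derivation:
p_1 = 8: count[8] becomes 1
p_2 = 6: count[6] becomes 1
p_3 = 6: count[6] becomes 2
p_4 = 7: count[7] becomes 1
p_5 = 6: count[6] becomes 3
p_6 = 2: count[2] becomes 1
Degrees (1 + count): deg[1]=1+0=1, deg[2]=1+1=2, deg[3]=1+0=1, deg[4]=1+0=1, deg[5]=1+0=1, deg[6]=1+3=4, deg[7]=1+1=2, deg[8]=1+1=2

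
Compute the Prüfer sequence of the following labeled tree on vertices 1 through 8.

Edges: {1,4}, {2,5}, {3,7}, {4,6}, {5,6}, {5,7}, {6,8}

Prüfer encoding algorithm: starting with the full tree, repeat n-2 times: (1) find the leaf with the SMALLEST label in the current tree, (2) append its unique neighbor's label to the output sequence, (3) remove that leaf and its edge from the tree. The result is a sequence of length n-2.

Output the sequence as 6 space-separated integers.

Step 1: leaves = {1,2,3,8}. Remove smallest leaf 1, emit neighbor 4.
Step 2: leaves = {2,3,4,8}. Remove smallest leaf 2, emit neighbor 5.
Step 3: leaves = {3,4,8}. Remove smallest leaf 3, emit neighbor 7.
Step 4: leaves = {4,7,8}. Remove smallest leaf 4, emit neighbor 6.
Step 5: leaves = {7,8}. Remove smallest leaf 7, emit neighbor 5.
Step 6: leaves = {5,8}. Remove smallest leaf 5, emit neighbor 6.
Done: 2 vertices remain (6, 8). Sequence = [4 5 7 6 5 6]

Answer: 4 5 7 6 5 6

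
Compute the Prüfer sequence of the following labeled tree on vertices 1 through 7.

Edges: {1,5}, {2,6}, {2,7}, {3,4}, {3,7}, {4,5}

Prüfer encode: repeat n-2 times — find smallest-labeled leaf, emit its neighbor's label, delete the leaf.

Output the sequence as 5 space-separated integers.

Answer: 5 4 3 7 2

Derivation:
Step 1: leaves = {1,6}. Remove smallest leaf 1, emit neighbor 5.
Step 2: leaves = {5,6}. Remove smallest leaf 5, emit neighbor 4.
Step 3: leaves = {4,6}. Remove smallest leaf 4, emit neighbor 3.
Step 4: leaves = {3,6}. Remove smallest leaf 3, emit neighbor 7.
Step 5: leaves = {6,7}. Remove smallest leaf 6, emit neighbor 2.
Done: 2 vertices remain (2, 7). Sequence = [5 4 3 7 2]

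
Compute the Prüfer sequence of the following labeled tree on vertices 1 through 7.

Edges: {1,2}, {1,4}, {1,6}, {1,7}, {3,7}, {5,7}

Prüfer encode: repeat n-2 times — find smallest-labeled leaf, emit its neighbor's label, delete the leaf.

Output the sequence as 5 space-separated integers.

Step 1: leaves = {2,3,4,5,6}. Remove smallest leaf 2, emit neighbor 1.
Step 2: leaves = {3,4,5,6}. Remove smallest leaf 3, emit neighbor 7.
Step 3: leaves = {4,5,6}. Remove smallest leaf 4, emit neighbor 1.
Step 4: leaves = {5,6}. Remove smallest leaf 5, emit neighbor 7.
Step 5: leaves = {6,7}. Remove smallest leaf 6, emit neighbor 1.
Done: 2 vertices remain (1, 7). Sequence = [1 7 1 7 1]

Answer: 1 7 1 7 1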